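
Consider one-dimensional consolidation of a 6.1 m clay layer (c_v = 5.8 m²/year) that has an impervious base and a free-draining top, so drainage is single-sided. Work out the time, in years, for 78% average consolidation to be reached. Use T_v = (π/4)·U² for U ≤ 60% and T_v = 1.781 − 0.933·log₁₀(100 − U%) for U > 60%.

t ≈ 3.39 years

Drainage path length: H_d = H = 6.1 m (single drainage).
U > 60%: T_v = 1.781 − 0.933·log₁₀(100 − 78) = 0.52852.
t = T_v·H_d²/c_v = 0.52852×6.1²/5.8 = 3.391 years.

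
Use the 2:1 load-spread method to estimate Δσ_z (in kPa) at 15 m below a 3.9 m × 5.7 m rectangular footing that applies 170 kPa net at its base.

Δσ_z ≈ 9.66 kPa

By the 2:1 method the load spreads at 1 horizontal : 2 vertical, so at depth z the loaded area has grown by z in each plan dimension:
Δσ = qBL/((B+z)(L+z)) = 170×3.9×5.7/((3.9+15)(5.7+15)) = 9.6595 kPa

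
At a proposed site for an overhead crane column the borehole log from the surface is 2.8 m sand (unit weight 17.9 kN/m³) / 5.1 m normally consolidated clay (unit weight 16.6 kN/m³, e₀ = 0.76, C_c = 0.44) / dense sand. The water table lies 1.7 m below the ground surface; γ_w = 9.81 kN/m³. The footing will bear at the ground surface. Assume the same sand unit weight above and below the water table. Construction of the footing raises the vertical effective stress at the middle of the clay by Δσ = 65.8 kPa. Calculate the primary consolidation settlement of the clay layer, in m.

Mid-depth of clay below the ground surface: z = 2.8 + 5.1/2 = 5.35 m.
Total vertical stress at mid-clay: σ_v = 17.9×2.8 + 16.6×2.55 = 92.45 kPa.
Pore pressure: u = 9.81×(5.35 − 1.7) = 35.806 kPa.
Initial effective stress: σ'_0 = σ_v − u = 92.45 − 35.806 = 56.644 kPa.
Final effective stress: σ'_f = σ'_0 + Δσ = 56.644 + 65.8 = 122.44 kPa.
Normally consolidated clay, so the full stress increment lies on the virgin compression line:
S_c = C_c·H/(1+e₀)·log₁₀(σ'_f/σ'_0) = 0.44×5.1/(1+0.76)×log₁₀(122.44/56.644)
    = 1.275 × 0.33477 = 0.4268 m

S_c ≈ 0.427 m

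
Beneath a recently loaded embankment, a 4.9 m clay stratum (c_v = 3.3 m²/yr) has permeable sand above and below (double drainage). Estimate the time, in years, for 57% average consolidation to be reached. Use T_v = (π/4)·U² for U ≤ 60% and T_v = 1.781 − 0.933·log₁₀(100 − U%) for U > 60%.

Drainage path length: H_d = H/2 = 2.45 m (double drainage).
U ≤ 60%: T_v = (π/4)·U² = (π/4)×0.57² = 0.25518.
t = T_v·H_d²/c_v = 0.25518×2.45²/3.3 = 0.4642 years.

t ≈ 0.464 years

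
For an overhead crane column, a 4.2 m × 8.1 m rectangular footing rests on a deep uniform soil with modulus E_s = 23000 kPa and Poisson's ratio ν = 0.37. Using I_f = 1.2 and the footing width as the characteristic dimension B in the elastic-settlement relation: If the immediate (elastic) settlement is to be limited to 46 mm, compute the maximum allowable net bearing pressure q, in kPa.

S_e = q·B·(1−ν²)/E_s · I_f  ⇒  q = S_e·E_s / (B·(1−ν²)·I_f).
q = 0.046 × 23000 / (4.2 × 0.8631 × 1.2) = 243.2 kPa

q ≈ 243 kPa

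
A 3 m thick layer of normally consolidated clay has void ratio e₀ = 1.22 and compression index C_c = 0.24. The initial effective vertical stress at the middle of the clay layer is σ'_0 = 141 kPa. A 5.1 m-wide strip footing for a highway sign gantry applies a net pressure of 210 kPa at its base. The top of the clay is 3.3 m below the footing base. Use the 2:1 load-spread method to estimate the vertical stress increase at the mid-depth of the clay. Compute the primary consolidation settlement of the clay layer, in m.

S_c ≈ 0.0802 m

Mid-depth of clay below the footing base: z = 3.3 + 3/2 = 4.8 m.
Stress increase at mid-clay by the 2:1 spreading method:
Δσ = qB/(B+z) = 210×5.1/(5.1+4.8) = 108.18 kPa
Final effective stress: σ'_f = σ'_0 + Δσ = 141 + 108.18 = 249.18 kPa.
Normally consolidated clay, so the full stress increment lies on the virgin compression line:
S_c = C_c·H/(1+e₀)·log₁₀(σ'_f/σ'_0) = 0.24×3/(1+1.22)×log₁₀(249.18/141)
    = 0.32432 × 0.24729 = 0.0802 m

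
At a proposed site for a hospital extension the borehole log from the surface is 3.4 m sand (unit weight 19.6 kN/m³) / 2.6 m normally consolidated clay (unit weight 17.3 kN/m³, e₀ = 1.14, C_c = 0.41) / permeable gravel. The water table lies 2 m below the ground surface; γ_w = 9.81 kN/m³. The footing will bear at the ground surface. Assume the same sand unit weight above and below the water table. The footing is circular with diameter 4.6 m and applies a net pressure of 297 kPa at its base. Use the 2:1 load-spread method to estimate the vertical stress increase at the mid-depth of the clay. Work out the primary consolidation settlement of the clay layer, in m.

Mid-depth of clay below the ground surface: z = 3.4 + 2.6/2 = 4.7 m.
Total vertical stress at mid-clay: σ_v = 19.6×3.4 + 17.3×1.3 = 89.13 kPa.
Pore pressure: u = 9.81×(4.7 − 2) = 26.487 kPa.
Initial effective stress: σ'_0 = σ_v − u = 89.13 − 26.487 = 62.643 kPa.
Stress increase at mid-clay by the 2:1 spreading method:
Δσ ≈ qD²/(D+z)² = 297×4.6²/(4.6+4.7)² = 72.662 kPa
Final effective stress: σ'_f = σ'_0 + Δσ = 62.643 + 72.662 = 135.31 kPa.
Normally consolidated clay, so the full stress increment lies on the virgin compression line:
S_c = C_c·H/(1+e₀)·log₁₀(σ'_f/σ'_0) = 0.41×2.6/(1+1.14)×log₁₀(135.31/62.643)
    = 0.49813 × 0.33446 = 0.1666 m

S_c ≈ 0.167 m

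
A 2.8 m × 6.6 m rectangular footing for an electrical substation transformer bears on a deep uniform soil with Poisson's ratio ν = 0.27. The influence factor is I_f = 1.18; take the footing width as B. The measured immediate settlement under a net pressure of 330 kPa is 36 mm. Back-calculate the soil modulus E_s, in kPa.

E_s ≈ 28100 kPa

S_e = q·B·(1−ν²)/E_s · I_f  ⇒  E_s = q·B·(1−ν²)·I_f / S_e.
E_s = 330 × 2.8 × 0.9271 × 1.18 / 0.036 = 28080 kPa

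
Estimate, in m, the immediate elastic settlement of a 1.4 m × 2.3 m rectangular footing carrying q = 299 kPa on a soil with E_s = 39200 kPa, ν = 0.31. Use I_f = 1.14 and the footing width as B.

Immediate (elastic) settlement: S_e = q·B·(1−ν²)/E_s · I_f.
S_e = 299 × 1.4 × (1 − 0.31²) / 39200 × 1.14
    = 299 × 1.4 × 0.9039 / 39200 × 1.14
    = 0.011 m

S_e ≈ 0.011 m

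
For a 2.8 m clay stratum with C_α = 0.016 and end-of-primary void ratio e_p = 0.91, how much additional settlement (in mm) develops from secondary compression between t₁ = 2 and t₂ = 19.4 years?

Secondary compression: S_s = C_α·H/(1+e_p)·log₁₀(t₂/t₁)
S_s = 0.016×2.8/(1+0.91)×log₁₀(19.4/2)
    = 0.02346 × 0.9868 = 0.02315 m

S_s ≈ 23.1 mm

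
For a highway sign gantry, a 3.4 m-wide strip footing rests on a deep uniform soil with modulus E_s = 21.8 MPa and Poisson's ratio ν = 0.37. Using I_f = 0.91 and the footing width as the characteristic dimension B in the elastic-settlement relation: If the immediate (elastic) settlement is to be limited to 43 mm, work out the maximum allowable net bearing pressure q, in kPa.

E_s = 21.8 MPa = 21800 kPa.
S_e = q·B·(1−ν²)/E_s · I_f  ⇒  q = S_e·E_s / (B·(1−ν²)·I_f).
q = 0.043 × 21800 / (3.4 × 0.8631 × 0.91) = 351 kPa

q ≈ 351 kPa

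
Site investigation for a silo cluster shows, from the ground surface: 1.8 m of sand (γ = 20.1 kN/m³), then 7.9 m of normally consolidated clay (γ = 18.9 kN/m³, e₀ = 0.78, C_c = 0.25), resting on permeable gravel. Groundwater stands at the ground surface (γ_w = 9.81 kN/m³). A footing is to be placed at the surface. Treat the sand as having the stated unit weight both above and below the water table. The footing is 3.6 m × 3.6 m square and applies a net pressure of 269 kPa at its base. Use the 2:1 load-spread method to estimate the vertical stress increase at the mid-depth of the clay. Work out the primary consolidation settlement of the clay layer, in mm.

Mid-depth of clay below the ground surface: z = 1.8 + 7.9/2 = 5.75 m.
Total vertical stress at mid-clay: σ_v = 20.1×1.8 + 18.9×3.95 = 110.84 kPa.
Pore pressure: u = 9.81×(5.75 − 0) = 56.408 kPa.
Initial effective stress: σ'_0 = σ_v − u = 110.84 − 56.408 = 54.432 kPa.
Stress increase at mid-clay by the 2:1 spreading method:
Δσ = qBL/((B+z)(L+z)) = 269×3.6×3.6/((3.6+5.75)(3.6+5.75)) = 39.878 kPa
Final effective stress: σ'_f = σ'_0 + Δσ = 54.432 + 39.878 = 94.31 kPa.
Normally consolidated clay, so the full stress increment lies on the virgin compression line:
S_c = C_c·H/(1+e₀)·log₁₀(σ'_f/σ'_0) = 0.25×7.9/(1+0.78)×log₁₀(94.31/54.432)
    = 1.1096 × 0.2387 = 0.2649 m

S_c ≈ 265 mm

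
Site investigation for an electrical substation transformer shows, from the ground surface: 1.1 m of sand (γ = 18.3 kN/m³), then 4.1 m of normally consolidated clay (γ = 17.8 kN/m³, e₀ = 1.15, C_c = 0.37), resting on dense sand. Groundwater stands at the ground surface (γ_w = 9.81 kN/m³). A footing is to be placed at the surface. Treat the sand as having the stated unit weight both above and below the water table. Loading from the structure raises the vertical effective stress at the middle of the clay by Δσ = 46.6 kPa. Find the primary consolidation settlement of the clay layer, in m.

Mid-depth of clay below the ground surface: z = 1.1 + 4.1/2 = 3.15 m.
Total vertical stress at mid-clay: σ_v = 18.3×1.1 + 17.8×2.05 = 56.62 kPa.
Pore pressure: u = 9.81×(3.15 − 0) = 30.902 kPa.
Initial effective stress: σ'_0 = σ_v − u = 56.62 − 30.902 = 25.718 kPa.
Final effective stress: σ'_f = σ'_0 + Δσ = 25.718 + 46.6 = 72.318 kPa.
Normally consolidated clay, so the full stress increment lies on the virgin compression line:
S_c = C_c·H/(1+e₀)·log₁₀(σ'_f/σ'_0) = 0.37×4.1/(1+1.15)×log₁₀(72.318/25.718)
    = 0.70558 × 0.44901 = 0.3168 m

S_c ≈ 0.317 m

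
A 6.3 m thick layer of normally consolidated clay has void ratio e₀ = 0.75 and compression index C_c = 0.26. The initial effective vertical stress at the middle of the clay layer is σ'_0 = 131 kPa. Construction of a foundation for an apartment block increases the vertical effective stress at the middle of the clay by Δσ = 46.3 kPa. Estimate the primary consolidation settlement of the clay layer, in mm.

S_c ≈ 123 mm

Final effective stress: σ'_f = σ'_0 + Δσ = 131 + 46.3 = 177.3 kPa.
Normally consolidated clay, so the full stress increment lies on the virgin compression line:
S_c = C_c·H/(1+e₀)·log₁₀(σ'_f/σ'_0) = 0.26×6.3/(1+0.75)×log₁₀(177.3/131)
    = 0.936 × 0.13144 = 0.123 m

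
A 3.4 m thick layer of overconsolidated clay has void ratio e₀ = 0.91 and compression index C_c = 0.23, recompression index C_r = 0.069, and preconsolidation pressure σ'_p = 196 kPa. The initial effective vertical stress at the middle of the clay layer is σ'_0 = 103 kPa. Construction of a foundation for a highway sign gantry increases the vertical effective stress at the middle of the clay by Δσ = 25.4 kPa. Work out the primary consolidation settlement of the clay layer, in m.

Final effective stress: σ'_f = 103 + 25.4 = 128.4 kPa.
σ'_f = 128.4 ≤ σ'_p = 196 kPa, so the clay remains overconsolidated and only the recompression index applies:
S_c = C_r·H/(1+e₀)·log₁₀(σ'_f/σ'_0) = 0.069×3.4/1.91×log₁₀(128.4/103)
    = 0.12283 × 0.095728 = 0.01176 m

S_c ≈ 0.0118 m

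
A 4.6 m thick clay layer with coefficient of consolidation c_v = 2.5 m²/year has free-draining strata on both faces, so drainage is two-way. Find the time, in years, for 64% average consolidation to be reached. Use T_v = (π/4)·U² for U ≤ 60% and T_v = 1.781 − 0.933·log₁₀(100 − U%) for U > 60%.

t ≈ 0.696 years

Drainage path length: H_d = H/2 = 2.3 m (double drainage).
U > 60%: T_v = 1.781 − 0.933·log₁₀(100 − 64) = 0.32897.
t = T_v·H_d²/c_v = 0.32897×2.3²/2.5 = 0.6961 years.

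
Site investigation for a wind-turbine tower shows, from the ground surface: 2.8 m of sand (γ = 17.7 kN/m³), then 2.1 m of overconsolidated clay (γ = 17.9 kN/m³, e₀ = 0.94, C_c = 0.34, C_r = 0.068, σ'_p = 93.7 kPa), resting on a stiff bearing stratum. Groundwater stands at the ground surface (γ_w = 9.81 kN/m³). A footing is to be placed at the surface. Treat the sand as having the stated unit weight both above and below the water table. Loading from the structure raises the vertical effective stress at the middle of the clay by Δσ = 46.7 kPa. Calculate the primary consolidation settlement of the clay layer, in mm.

Mid-depth of clay below the ground surface: z = 2.8 + 2.1/2 = 3.85 m.
Total vertical stress at mid-clay: σ_v = 17.7×2.8 + 17.9×1.05 = 68.355 kPa.
Pore pressure: u = 9.81×(3.85 − 0) = 37.769 kPa.
Initial effective stress: σ'_0 = σ_v − u = 68.355 − 37.769 = 30.586 kPa.
Final effective stress: σ'_f = 30.586 + 46.7 = 77.286 kPa.
σ'_f = 77.286 ≤ σ'_p = 93.7 kPa, so the clay remains overconsolidated and only the recompression index applies:
S_c = C_r·H/(1+e₀)·log₁₀(σ'_f/σ'_0) = 0.068×2.1/1.94×log₁₀(77.286/30.586)
    = 0.07361 × 0.40258 = 0.02963 m

S_c ≈ 29.6 mm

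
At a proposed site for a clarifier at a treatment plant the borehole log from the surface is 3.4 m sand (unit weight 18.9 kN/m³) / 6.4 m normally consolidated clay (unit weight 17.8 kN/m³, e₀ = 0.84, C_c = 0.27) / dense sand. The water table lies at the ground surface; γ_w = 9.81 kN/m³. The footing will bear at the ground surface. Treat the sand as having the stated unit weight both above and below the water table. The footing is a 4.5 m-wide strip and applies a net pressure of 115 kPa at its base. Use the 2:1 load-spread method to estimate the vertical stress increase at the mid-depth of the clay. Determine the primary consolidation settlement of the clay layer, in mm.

Mid-depth of clay below the ground surface: z = 3.4 + 6.4/2 = 6.6 m.
Total vertical stress at mid-clay: σ_v = 18.9×3.4 + 17.8×3.2 = 121.22 kPa.
Pore pressure: u = 9.81×(6.6 − 0) = 64.746 kPa.
Initial effective stress: σ'_0 = σ_v − u = 121.22 − 64.746 = 56.474 kPa.
Stress increase at mid-clay by the 2:1 spreading method:
Δσ = qB/(B+z) = 115×4.5/(4.5+6.6) = 46.622 kPa
Final effective stress: σ'_f = σ'_0 + Δσ = 56.474 + 46.622 = 103.1 kPa.
Normally consolidated clay, so the full stress increment lies on the virgin compression line:
S_c = C_c·H/(1+e₀)·log₁₀(σ'_f/σ'_0) = 0.27×6.4/(1+0.84)×log₁₀(103.1/56.474)
    = 0.93913 × 0.26141 = 0.2455 m

S_c ≈ 245 mm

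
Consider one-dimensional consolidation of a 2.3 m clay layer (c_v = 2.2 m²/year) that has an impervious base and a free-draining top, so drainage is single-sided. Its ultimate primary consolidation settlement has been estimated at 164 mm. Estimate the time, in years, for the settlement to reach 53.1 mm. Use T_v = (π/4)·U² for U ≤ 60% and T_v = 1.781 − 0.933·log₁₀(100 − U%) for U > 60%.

t ≈ 0.198 years

Drainage path length: H_d = H = 2.3 m (single drainage).
U = S(t)/S_ult = 53.1/164 = 0.3238.
U ≤ 60%: T_v = (π/4)·U² = (π/4)×0.32378² = 0.082336.
t = T_v·H_d²/c_v = 0.082336×2.3²/2.2 = 0.198 years.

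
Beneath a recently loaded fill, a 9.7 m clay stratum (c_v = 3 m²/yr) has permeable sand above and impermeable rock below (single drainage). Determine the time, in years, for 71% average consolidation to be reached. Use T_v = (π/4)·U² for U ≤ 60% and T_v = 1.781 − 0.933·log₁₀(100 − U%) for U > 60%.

Drainage path length: H_d = H = 9.7 m (single drainage).
U > 60%: T_v = 1.781 − 0.933·log₁₀(100 − 71) = 0.41658.
t = T_v·H_d²/c_v = 0.41658×9.7²/3 = 13.07 years.

t ≈ 13.1 years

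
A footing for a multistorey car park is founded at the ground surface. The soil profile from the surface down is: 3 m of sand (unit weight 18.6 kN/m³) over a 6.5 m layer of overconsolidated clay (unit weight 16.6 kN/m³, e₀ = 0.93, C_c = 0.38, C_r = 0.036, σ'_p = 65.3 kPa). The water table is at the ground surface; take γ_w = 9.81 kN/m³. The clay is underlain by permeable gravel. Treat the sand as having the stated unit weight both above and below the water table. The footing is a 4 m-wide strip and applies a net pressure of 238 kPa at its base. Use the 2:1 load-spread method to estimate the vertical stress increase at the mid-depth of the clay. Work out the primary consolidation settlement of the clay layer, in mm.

S_c ≈ 445 mm

Mid-depth of clay below the ground surface: z = 3 + 6.5/2 = 6.25 m.
Total vertical stress at mid-clay: σ_v = 18.6×3 + 16.6×3.25 = 109.75 kPa.
Pore pressure: u = 9.81×(6.25 − 0) = 61.312 kPa.
Initial effective stress: σ'_0 = σ_v − u = 109.75 − 61.312 = 48.438 kPa.
Stress increase at mid-clay by the 2:1 spreading method:
Δσ = qB/(B+z) = 238×4/(4+6.25) = 92.878 kPa
Final effective stress: σ'_f = 48.438 + 92.878 = 141.32 kPa.
σ'_f = 141.32 > σ'_p = 65.3 kPa, so the stress path crosses the preconsolidation pressure — recompression up to σ'_p, then virgin compression beyond:
S_c = H/(1+e₀)·[C_r·log₁₀(σ'_p/σ'_0) + C_c·log₁₀(σ'_f/σ'_p)]
    = 6.5/1.93 × [0.036×log₁₀(65.3/48.438) + 0.38×log₁₀(141.32/65.3)]
    = 3.3679 × [0.0046702 + 0.12741] = 0.4448 m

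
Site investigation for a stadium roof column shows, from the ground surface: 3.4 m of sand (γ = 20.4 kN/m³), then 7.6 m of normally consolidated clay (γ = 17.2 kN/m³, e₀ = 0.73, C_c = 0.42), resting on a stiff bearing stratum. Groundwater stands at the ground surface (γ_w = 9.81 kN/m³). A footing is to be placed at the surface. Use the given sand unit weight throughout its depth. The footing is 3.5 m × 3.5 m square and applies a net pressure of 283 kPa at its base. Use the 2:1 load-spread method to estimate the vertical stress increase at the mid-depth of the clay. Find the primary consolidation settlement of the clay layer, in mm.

Mid-depth of clay below the ground surface: z = 3.4 + 7.6/2 = 7.2 m.
Total vertical stress at mid-clay: σ_v = 20.4×3.4 + 17.2×3.8 = 134.72 kPa.
Pore pressure: u = 9.81×(7.2 − 0) = 70.632 kPa.
Initial effective stress: σ'_0 = σ_v − u = 134.72 − 70.632 = 64.088 kPa.
Stress increase at mid-clay by the 2:1 spreading method:
Δσ = qBL/((B+z)(L+z)) = 283×3.5×3.5/((3.5+7.2)(3.5+7.2)) = 30.28 kPa
Final effective stress: σ'_f = σ'_0 + Δσ = 64.088 + 30.28 = 94.368 kPa.
Normally consolidated clay, so the full stress increment lies on the virgin compression line:
S_c = C_c·H/(1+e₀)·log₁₀(σ'_f/σ'_0) = 0.42×7.6/(1+0.73)×log₁₀(94.368/64.088)
    = 1.8451 × 0.16805 = 0.3101 m

S_c ≈ 310 mm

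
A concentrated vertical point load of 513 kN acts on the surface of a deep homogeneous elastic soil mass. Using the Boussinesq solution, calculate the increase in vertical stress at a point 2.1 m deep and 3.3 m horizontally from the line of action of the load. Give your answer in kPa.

Boussinesq vertical stress below a point load on an elastic half-space:
Δσ_z = 3P/(2πz²) · [1 + (r/z)²]^(−5/2)
r/z = 3.3/2.1 = 1.5714; [1+(r/z)²]^(−5/2) = 0.044603.
Δσ_z = 3×513/(2π×2.1²) × 0.044603 = 55.542 × 0.044603 = 2.477 kPa

Δσ_z ≈ 2.48 kPa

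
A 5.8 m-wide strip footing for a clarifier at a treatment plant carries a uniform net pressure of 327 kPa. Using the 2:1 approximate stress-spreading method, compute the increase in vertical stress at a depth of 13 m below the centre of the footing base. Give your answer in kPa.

Δσ_z ≈ 101 kPa

By the 2:1 method the load spreads at 1 horizontal : 2 vertical, so at depth z the loaded area has grown by z in each plan dimension:
Δσ = qB/(B+z) = 327×5.8/(5.8+13) = 100.88 kPa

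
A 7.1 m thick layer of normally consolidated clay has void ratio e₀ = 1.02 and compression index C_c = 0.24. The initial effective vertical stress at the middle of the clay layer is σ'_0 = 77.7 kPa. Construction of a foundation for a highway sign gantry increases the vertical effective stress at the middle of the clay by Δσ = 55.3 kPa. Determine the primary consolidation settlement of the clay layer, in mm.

Final effective stress: σ'_f = σ'_0 + Δσ = 77.7 + 55.3 = 133 kPa.
Normally consolidated clay, so the full stress increment lies on the virgin compression line:
S_c = C_c·H/(1+e₀)·log₁₀(σ'_f/σ'_0) = 0.24×7.1/(1+1.02)×log₁₀(133/77.7)
    = 0.84356 × 0.23343 = 0.1969 m

S_c ≈ 197 mm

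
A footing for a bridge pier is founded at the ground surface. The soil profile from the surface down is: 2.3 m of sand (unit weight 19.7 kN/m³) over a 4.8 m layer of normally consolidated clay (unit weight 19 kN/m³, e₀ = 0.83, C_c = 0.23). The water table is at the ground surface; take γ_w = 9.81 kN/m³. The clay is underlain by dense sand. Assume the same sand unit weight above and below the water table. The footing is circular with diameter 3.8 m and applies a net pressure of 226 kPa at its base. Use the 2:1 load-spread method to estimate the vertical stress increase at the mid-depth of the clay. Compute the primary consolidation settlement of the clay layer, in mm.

S_c ≈ 183 mm

Mid-depth of clay below the ground surface: z = 2.3 + 4.8/2 = 4.7 m.
Total vertical stress at mid-clay: σ_v = 19.7×2.3 + 19×2.4 = 90.91 kPa.
Pore pressure: u = 9.81×(4.7 − 0) = 46.107 kPa.
Initial effective stress: σ'_0 = σ_v − u = 90.91 − 46.107 = 44.803 kPa.
Stress increase at mid-clay by the 2:1 spreading method:
Δσ ≈ qD²/(D+z)² = 226×3.8²/(3.8+4.7)² = 45.169 kPa
Final effective stress: σ'_f = σ'_0 + Δσ = 44.803 + 45.169 = 89.972 kPa.
Normally consolidated clay, so the full stress increment lies on the virgin compression line:
S_c = C_c·H/(1+e₀)·log₁₀(σ'_f/σ'_0) = 0.23×4.8/(1+0.83)×log₁₀(89.972/44.803)
    = 0.60328 × 0.3028 = 0.1827 m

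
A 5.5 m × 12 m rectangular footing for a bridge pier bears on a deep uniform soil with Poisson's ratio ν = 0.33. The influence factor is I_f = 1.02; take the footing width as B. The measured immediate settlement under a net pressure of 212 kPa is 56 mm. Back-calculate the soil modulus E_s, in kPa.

E_s ≈ 18900 kPa

S_e = q·B·(1−ν²)/E_s · I_f  ⇒  E_s = q·B·(1−ν²)·I_f / S_e.
E_s = 212 × 5.5 × 0.8911 × 1.02 / 0.056 = 18930 kPa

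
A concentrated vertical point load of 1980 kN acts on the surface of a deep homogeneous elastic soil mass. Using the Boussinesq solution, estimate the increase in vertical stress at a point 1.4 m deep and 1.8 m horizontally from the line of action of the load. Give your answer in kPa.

Boussinesq vertical stress below a point load on an elastic half-space:
Δσ_z = 3P/(2πz²) · [1 + (r/z)²]^(−5/2)
r/z = 1.8/1.4 = 1.2857; [1+(r/z)²]^(−5/2) = 0.087223.
Δσ_z = 3×1980/(2π×1.4²) × 0.087223 = 482.34 × 0.087223 = 42.07 kPa

Δσ_z ≈ 42.1 kPa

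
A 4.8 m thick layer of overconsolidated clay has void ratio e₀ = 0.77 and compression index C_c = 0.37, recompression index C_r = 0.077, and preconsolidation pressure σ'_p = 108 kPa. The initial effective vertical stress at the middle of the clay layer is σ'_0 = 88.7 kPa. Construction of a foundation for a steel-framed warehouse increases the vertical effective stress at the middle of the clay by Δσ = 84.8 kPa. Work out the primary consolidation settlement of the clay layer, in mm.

S_c ≈ 224 mm

Final effective stress: σ'_f = 88.7 + 84.8 = 173.5 kPa.
σ'_f = 173.5 > σ'_p = 108 kPa, so the stress path crosses the preconsolidation pressure — recompression up to σ'_p, then virgin compression beyond:
S_c = H/(1+e₀)·[C_r·log₁₀(σ'_p/σ'_0) + C_c·log₁₀(σ'_f/σ'_p)]
    = 4.8/1.77 × [0.077×log₁₀(108/88.7) + 0.37×log₁₀(173.5/108)]
    = 2.7119 × [0.0065835 + 0.076174] = 0.2244 m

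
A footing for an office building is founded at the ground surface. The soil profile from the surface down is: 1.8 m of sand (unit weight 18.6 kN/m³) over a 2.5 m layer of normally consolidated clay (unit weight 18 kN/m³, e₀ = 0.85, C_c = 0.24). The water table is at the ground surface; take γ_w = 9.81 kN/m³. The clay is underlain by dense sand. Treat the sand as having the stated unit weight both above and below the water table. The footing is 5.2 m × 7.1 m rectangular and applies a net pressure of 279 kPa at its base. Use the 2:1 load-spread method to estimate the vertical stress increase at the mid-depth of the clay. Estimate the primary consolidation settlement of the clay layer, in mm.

S_c ≈ 246 mm

Mid-depth of clay below the ground surface: z = 1.8 + 2.5/2 = 3.05 m.
Total vertical stress at mid-clay: σ_v = 18.6×1.8 + 18×1.25 = 55.98 kPa.
Pore pressure: u = 9.81×(3.05 − 0) = 29.921 kPa.
Initial effective stress: σ'_0 = σ_v − u = 55.98 − 29.921 = 26.059 kPa.
Stress increase at mid-clay by the 2:1 spreading method:
Δσ = qBL/((B+z)(L+z)) = 279×5.2×7.1/((5.2+3.05)(7.1+3.05)) = 123.01 kPa
Final effective stress: σ'_f = σ'_0 + Δσ = 26.059 + 123.01 = 149.07 kPa.
Normally consolidated clay, so the full stress increment lies on the virgin compression line:
S_c = C_c·H/(1+e₀)·log₁₀(σ'_f/σ'_0) = 0.24×2.5/(1+0.85)×log₁₀(149.07/26.059)
    = 0.32432 × 0.75743 = 0.2456 m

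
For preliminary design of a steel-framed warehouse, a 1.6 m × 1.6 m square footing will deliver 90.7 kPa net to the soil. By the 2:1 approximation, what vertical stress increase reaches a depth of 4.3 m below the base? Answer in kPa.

Δσ_z ≈ 6.67 kPa

By the 2:1 method the load spreads at 1 horizontal : 2 vertical, so at depth z the loaded area has grown by z in each plan dimension:
Δσ = qBL/((B+z)(L+z)) = 90.7×1.6×1.6/((1.6+4.3)(1.6+4.3)) = 6.6703 kPa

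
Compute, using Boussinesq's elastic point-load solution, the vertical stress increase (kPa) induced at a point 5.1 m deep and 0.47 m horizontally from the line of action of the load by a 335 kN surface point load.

Boussinesq vertical stress below a point load on an elastic half-space:
Δσ_z = 3P/(2πz²) · [1 + (r/z)²]^(−5/2)
r/z = 0.47/5.1 = 0.092157; [1+(r/z)²]^(−5/2) = 0.97908.
Δσ_z = 3×335/(2π×5.1²) × 0.97908 = 6.1496 × 0.97908 = 6.021 kPa

Δσ_z ≈ 6.02 kPa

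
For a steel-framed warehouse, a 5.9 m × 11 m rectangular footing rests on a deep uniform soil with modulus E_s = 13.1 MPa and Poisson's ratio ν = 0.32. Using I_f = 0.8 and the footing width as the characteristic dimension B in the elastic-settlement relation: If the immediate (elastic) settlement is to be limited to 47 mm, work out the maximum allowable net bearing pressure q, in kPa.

q ≈ 145 kPa

E_s = 13.1 MPa = 13100 kPa.
S_e = q·B·(1−ν²)/E_s · I_f  ⇒  q = S_e·E_s / (B·(1−ν²)·I_f).
q = 0.047 × 13100 / (5.9 × 0.8976 × 0.8) = 145.3 kPa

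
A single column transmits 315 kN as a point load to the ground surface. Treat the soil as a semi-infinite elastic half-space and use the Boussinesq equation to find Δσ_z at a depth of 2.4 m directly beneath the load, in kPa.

Δσ_z ≈ 26.1 kPa

Boussinesq vertical stress below a point load on an elastic half-space:
Δσ_z = 3P/(2πz²) · [1 + (r/z)²]^(−5/2)
r/z = 0/2.4 = 0; [1+(r/z)²]^(−5/2) = 1.
Δσ_z = 3×315/(2π×2.4²) × 1 = 26.111 × 1 = 26.11 kPa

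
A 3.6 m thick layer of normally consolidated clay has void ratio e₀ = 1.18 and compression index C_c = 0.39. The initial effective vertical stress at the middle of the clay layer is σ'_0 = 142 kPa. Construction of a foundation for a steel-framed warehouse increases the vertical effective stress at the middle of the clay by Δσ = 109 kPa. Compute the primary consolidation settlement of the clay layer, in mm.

Final effective stress: σ'_f = σ'_0 + Δσ = 142 + 109 = 251 kPa.
Normally consolidated clay, so the full stress increment lies on the virgin compression line:
S_c = C_c·H/(1+e₀)·log₁₀(σ'_f/σ'_0) = 0.39×3.6/(1+1.18)×log₁₀(251/142)
    = 0.64404 × 0.24739 = 0.1593 m

S_c ≈ 159 mm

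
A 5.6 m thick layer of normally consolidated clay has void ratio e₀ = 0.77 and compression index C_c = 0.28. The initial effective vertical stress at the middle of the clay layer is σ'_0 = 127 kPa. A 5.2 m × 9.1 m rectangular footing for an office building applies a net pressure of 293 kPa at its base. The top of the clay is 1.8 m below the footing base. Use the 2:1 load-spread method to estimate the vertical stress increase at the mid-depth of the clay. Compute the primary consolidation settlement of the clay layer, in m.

Mid-depth of clay below the footing base: z = 1.8 + 5.6/2 = 4.6 m.
Stress increase at mid-clay by the 2:1 spreading method:
Δσ = qBL/((B+z)(L+z)) = 293×5.2×9.1/((5.2+4.6)(9.1+4.6)) = 103.27 kPa
Final effective stress: σ'_f = σ'_0 + Δσ = 127 + 103.27 = 230.27 kPa.
Normally consolidated clay, so the full stress increment lies on the virgin compression line:
S_c = C_c·H/(1+e₀)·log₁₀(σ'_f/σ'_0) = 0.28×5.6/(1+0.77)×log₁₀(230.27/127)
    = 0.88588 × 0.25843 = 0.2289 m

S_c ≈ 0.229 m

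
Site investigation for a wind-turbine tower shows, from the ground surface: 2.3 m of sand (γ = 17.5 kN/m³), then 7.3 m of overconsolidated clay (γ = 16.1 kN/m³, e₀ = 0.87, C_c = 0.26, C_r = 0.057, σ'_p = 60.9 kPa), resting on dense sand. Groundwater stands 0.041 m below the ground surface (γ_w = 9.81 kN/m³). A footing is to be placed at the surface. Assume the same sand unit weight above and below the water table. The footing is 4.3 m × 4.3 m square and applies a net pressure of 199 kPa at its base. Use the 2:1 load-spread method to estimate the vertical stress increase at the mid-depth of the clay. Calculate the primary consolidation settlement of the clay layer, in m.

S_c ≈ 0.136 m

Mid-depth of clay below the ground surface: z = 2.3 + 7.3/2 = 5.95 m.
Total vertical stress at mid-clay: σ_v = 17.5×2.3 + 16.1×3.65 = 99.015 kPa.
Pore pressure: u = 9.81×(5.95 − 0.041) = 57.967 kPa.
Initial effective stress: σ'_0 = σ_v − u = 99.015 − 57.967 = 41.048 kPa.
Stress increase at mid-clay by the 2:1 spreading method:
Δσ = qBL/((B+z)(L+z)) = 199×4.3×4.3/((4.3+5.95)(4.3+5.95)) = 35.022 kPa
Final effective stress: σ'_f = 41.048 + 35.022 = 76.07 kPa.
σ'_f = 76.07 > σ'_p = 60.9 kPa, so the stress path crosses the preconsolidation pressure — recompression up to σ'_p, then virgin compression beyond:
S_c = H/(1+e₀)·[C_r·log₁₀(σ'_p/σ'_0) + C_c·log₁₀(σ'_f/σ'_p)]
    = 7.3/1.87 × [0.057×log₁₀(60.9/41.048) + 0.26×log₁₀(76.07/60.9)]
    = 3.9037 × [0.0097655 + 0.025115] = 0.1362 m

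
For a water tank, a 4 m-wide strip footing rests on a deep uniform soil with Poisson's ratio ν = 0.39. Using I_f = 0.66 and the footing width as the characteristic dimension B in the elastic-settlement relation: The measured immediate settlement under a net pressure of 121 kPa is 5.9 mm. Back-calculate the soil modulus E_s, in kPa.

E_s ≈ 45900 kPa

S_e = q·B·(1−ν²)/E_s · I_f  ⇒  E_s = q·B·(1−ν²)·I_f / S_e.
E_s = 121 × 4 × 0.8479 × 0.66 / 0.0059 = 45910 kPa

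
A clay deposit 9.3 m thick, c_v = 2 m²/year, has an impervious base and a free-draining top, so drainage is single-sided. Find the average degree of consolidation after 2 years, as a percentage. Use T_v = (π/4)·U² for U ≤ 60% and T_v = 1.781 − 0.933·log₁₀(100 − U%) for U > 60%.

Drainage path length: H_d = H = 9.3 m (single drainage).
T_v = c_v·t/H_d² = 2×2/9.3² = 0.046248.
T_v = 0.046248 corresponds to the U ≤ 60% branch:
U = √(4T_v/π) = 0.2427

U ≈ 24.3 %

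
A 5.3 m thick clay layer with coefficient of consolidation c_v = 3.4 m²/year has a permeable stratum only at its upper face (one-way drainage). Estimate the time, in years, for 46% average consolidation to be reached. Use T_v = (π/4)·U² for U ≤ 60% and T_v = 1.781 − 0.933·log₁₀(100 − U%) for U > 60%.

t ≈ 1.37 years

Drainage path length: H_d = H = 5.3 m (single drainage).
U ≤ 60%: T_v = (π/4)·U² = (π/4)×0.46² = 0.16619.
t = T_v·H_d²/c_v = 0.16619×5.3²/3.4 = 1.373 years.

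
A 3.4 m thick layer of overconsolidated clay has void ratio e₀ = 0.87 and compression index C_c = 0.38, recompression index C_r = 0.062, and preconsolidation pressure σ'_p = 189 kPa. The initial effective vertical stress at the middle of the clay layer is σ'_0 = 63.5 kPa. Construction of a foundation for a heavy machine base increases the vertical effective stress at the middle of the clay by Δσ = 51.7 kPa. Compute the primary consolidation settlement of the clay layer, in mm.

Final effective stress: σ'_f = 63.5 + 51.7 = 115.2 kPa.
σ'_f = 115.2 ≤ σ'_p = 189 kPa, so the clay remains overconsolidated and only the recompression index applies:
S_c = C_r·H/(1+e₀)·log₁₀(σ'_f/σ'_0) = 0.062×3.4/1.87×log₁₀(115.2/63.5)
    = 0.11273 × 0.25868 = 0.02916 m

S_c ≈ 29.2 mm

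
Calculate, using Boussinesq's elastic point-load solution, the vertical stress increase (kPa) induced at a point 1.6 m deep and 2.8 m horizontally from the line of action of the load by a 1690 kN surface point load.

Boussinesq vertical stress below a point load on an elastic half-space:
Δσ_z = 3P/(2πz²) · [1 + (r/z)²]^(−5/2)
r/z = 2.8/1.6 = 1.75; [1+(r/z)²]^(−5/2) = 0.030062.
Δσ_z = 3×1690/(2π×1.6²) × 0.030062 = 315.2 × 0.030062 = 9.476 kPa

Δσ_z ≈ 9.48 kPa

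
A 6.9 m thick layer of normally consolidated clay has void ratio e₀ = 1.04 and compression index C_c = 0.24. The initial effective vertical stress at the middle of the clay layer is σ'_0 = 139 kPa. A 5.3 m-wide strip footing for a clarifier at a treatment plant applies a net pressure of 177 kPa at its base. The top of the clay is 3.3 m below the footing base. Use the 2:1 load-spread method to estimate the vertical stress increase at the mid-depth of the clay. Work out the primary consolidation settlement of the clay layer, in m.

Mid-depth of clay below the footing base: z = 3.3 + 6.9/2 = 6.75 m.
Stress increase at mid-clay by the 2:1 spreading method:
Δσ = qB/(B+z) = 177×5.3/(5.3+6.75) = 77.851 kPa
Final effective stress: σ'_f = σ'_0 + Δσ = 139 + 77.851 = 216.85 kPa.
Normally consolidated clay, so the full stress increment lies on the virgin compression line:
S_c = C_c·H/(1+e₀)·log₁₀(σ'_f/σ'_0) = 0.24×6.9/(1+1.04)×log₁₀(216.85/139)
    = 0.81176 × 0.19314 = 0.1568 m

S_c ≈ 0.157 m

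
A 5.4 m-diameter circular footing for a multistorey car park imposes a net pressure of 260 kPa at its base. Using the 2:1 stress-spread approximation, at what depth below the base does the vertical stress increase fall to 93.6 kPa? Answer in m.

2:1 spreading — at depth z the loaded area has grown by z in each plan dimension:
qD²/(D+z)² = Δσ_z ⇒ z = D(√(q/Δσ_z) − 1) = 5.4×(√(260/93.6) − 1) = 3.6 m

z ≈ 3.6 m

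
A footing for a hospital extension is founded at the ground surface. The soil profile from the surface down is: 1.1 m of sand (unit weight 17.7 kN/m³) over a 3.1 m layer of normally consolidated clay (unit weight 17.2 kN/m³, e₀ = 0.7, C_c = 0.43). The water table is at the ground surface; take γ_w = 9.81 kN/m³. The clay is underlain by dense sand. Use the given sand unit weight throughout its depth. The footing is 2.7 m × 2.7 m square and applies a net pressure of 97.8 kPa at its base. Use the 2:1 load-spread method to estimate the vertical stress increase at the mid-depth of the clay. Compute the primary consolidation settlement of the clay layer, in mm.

Mid-depth of clay below the ground surface: z = 1.1 + 3.1/2 = 2.65 m.
Total vertical stress at mid-clay: σ_v = 17.7×1.1 + 17.2×1.55 = 46.13 kPa.
Pore pressure: u = 9.81×(2.65 − 0) = 25.997 kPa.
Initial effective stress: σ'_0 = σ_v − u = 46.13 − 25.997 = 20.133 kPa.
Stress increase at mid-clay by the 2:1 spreading method:
Δσ = qBL/((B+z)(L+z)) = 97.8×2.7×2.7/((2.7+2.65)(2.7+2.65)) = 24.909 kPa
Final effective stress: σ'_f = σ'_0 + Δσ = 20.133 + 24.909 = 45.042 kPa.
Normally consolidated clay, so the full stress increment lies on the virgin compression line:
S_c = C_c·H/(1+e₀)·log₁₀(σ'_f/σ'_0) = 0.43×3.1/(1+0.7)×log₁₀(45.042/20.133)
    = 0.78412 × 0.34971 = 0.2742 m

S_c ≈ 274 mm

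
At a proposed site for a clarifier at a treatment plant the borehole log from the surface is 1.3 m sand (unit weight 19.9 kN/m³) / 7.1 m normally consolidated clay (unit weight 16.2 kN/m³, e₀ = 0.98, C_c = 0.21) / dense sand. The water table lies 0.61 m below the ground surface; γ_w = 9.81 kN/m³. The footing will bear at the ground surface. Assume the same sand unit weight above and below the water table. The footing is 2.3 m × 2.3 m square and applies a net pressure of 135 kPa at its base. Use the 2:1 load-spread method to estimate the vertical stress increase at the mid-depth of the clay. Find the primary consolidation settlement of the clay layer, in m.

Mid-depth of clay below the ground surface: z = 1.3 + 7.1/2 = 4.85 m.
Total vertical stress at mid-clay: σ_v = 19.9×1.3 + 16.2×3.55 = 83.38 kPa.
Pore pressure: u = 9.81×(4.85 − 0.61) = 41.594 kPa.
Initial effective stress: σ'_0 = σ_v − u = 83.38 − 41.594 = 41.786 kPa.
Stress increase at mid-clay by the 2:1 spreading method:
Δσ = qBL/((B+z)(L+z)) = 135×2.3×2.3/((2.3+4.85)(2.3+4.85)) = 13.969 kPa
Final effective stress: σ'_f = σ'_0 + Δσ = 41.786 + 13.969 = 55.755 kPa.
Normally consolidated clay, so the full stress increment lies on the virgin compression line:
S_c = C_c·H/(1+e₀)·log₁₀(σ'_f/σ'_0) = 0.21×7.1/(1+0.98)×log₁₀(55.755/41.786)
    = 0.75303 × 0.12525 = 0.09432 m

S_c ≈ 0.0943 m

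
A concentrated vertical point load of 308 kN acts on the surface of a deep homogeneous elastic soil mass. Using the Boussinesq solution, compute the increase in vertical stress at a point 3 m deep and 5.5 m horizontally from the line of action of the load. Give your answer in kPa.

Boussinesq vertical stress below a point load on an elastic half-space:
Δσ_z = 3P/(2πz²) · [1 + (r/z)²]^(−5/2)
r/z = 5.5/3 = 1.8333; [1+(r/z)²]^(−5/2) = 0.025177.
Δσ_z = 3×308/(2π×3²) × 0.025177 = 16.34 × 0.025177 = 0.4114 kPa

Δσ_z ≈ 0.411 kPa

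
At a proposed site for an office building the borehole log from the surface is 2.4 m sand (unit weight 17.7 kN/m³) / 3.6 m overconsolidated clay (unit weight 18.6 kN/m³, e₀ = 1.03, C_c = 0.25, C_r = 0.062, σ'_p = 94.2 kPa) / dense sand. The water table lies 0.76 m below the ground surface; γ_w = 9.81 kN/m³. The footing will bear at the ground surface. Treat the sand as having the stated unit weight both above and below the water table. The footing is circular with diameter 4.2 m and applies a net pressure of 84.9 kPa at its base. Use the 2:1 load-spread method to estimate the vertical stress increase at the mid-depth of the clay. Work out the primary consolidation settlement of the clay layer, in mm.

Mid-depth of clay below the ground surface: z = 2.4 + 3.6/2 = 4.2 m.
Total vertical stress at mid-clay: σ_v = 17.7×2.4 + 18.6×1.8 = 75.96 kPa.
Pore pressure: u = 9.81×(4.2 − 0.76) = 33.746 kPa.
Initial effective stress: σ'_0 = σ_v − u = 75.96 − 33.746 = 42.214 kPa.
Stress increase at mid-clay by the 2:1 spreading method:
Δσ ≈ qD²/(D+z)² = 84.9×4.2²/(4.2+4.2)² = 21.225 kPa
Final effective stress: σ'_f = 42.214 + 21.225 = 63.439 kPa.
σ'_f = 63.439 ≤ σ'_p = 94.2 kPa, so the clay remains overconsolidated and only the recompression index applies:
S_c = C_r·H/(1+e₀)·log₁₀(σ'_f/σ'_0) = 0.062×3.6/2.03×log₁₀(63.439/42.214)
    = 0.10995 × 0.1769 = 0.01945 m

S_c ≈ 19.5 mm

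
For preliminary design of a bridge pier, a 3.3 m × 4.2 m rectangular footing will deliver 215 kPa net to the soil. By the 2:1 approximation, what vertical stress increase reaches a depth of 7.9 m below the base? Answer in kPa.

Δσ_z ≈ 22 kPa

By the 2:1 method the load spreads at 1 horizontal : 2 vertical, so at depth z the loaded area has grown by z in each plan dimension:
Δσ = qBL/((B+z)(L+z)) = 215×3.3×4.2/((3.3+7.9)(4.2+7.9)) = 21.989 kPa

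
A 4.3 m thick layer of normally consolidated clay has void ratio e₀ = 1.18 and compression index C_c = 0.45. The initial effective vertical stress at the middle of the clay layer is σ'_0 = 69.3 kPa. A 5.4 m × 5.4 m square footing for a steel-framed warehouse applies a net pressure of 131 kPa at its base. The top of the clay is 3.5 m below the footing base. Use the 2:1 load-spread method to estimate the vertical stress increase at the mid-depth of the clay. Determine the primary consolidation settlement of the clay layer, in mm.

Mid-depth of clay below the footing base: z = 3.5 + 4.3/2 = 5.65 m.
Stress increase at mid-clay by the 2:1 spreading method:
Δσ = qBL/((B+z)(L+z)) = 131×5.4×5.4/((5.4+5.65)(5.4+5.65)) = 31.285 kPa
Final effective stress: σ'_f = σ'_0 + Δσ = 69.3 + 31.285 = 100.58 kPa.
Normally consolidated clay, so the full stress increment lies on the virgin compression line:
S_c = C_c·H/(1+e₀)·log₁₀(σ'_f/σ'_0) = 0.45×4.3/(1+1.18)×log₁₀(100.58/69.3)
    = 0.88761 × 0.16178 = 0.1436 m

S_c ≈ 144 mm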